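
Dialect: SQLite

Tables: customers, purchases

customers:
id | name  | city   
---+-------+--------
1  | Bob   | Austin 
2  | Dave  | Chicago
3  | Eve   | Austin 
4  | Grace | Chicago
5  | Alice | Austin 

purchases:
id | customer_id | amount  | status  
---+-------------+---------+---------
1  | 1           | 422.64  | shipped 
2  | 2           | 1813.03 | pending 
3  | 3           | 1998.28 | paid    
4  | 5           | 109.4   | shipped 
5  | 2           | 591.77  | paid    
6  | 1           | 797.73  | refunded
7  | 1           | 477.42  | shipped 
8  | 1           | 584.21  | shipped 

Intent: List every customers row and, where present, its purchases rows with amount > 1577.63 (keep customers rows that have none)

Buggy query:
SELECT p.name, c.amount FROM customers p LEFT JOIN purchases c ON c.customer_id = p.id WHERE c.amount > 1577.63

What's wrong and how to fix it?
Bug: Filtering c.amount in WHERE discards the NULL rows produced by LEFT JOIN, turning it into an inner join

Fix: Put 'c.amount > 1577.63' in the JOIN's ON clause instead of WHERE

Corrected query:
SELECT p.name, c.amount FROM customers p LEFT JOIN purchases c ON c.customer_id = p.id AND c.amount > 1577.63

Result:
name  | amount 
------+--------
Bob   | NULL   
Dave  | 1813.03
Eve   | 1998.28
Grace | NULL   
Alice | NULL   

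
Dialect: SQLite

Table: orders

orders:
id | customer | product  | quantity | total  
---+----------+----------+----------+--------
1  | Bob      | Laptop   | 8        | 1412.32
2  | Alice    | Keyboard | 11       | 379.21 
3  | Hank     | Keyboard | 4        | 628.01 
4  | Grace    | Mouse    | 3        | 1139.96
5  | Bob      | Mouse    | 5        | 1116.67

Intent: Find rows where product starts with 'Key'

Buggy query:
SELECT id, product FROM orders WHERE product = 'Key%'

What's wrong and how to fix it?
Bug: '=' compares the literal string including the % character; pattern matching needs LIKE

Fix: Replace '=' with LIKE so 'Key%' is treated as a pattern

Corrected query:
SELECT id, product FROM orders WHERE product LIKE 'Key%'

Result:
id | product 
---+---------
2  | Keyboard
3  | Keyboard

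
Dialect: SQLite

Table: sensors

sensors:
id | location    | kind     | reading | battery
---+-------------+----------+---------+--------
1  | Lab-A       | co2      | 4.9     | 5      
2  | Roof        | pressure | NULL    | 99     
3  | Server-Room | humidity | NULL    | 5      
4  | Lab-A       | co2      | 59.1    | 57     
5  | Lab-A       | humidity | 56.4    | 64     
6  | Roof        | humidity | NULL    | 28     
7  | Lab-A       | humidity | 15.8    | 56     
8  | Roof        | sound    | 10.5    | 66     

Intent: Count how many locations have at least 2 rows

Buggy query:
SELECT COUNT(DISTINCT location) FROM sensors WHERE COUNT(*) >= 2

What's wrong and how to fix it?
Bug: COUNT(*) cannot appear in WHERE; the per-group count doesn't exist yet

Fix: Group first with HAVING COUNT(*) >= 2, then COUNT the resulting groups

Corrected query:
SELECT COUNT(*) FROM (SELECT location FROM sensors GROUP BY location HAVING COUNT(*) >= 2)

Result:
COUNT(*)
--------
2       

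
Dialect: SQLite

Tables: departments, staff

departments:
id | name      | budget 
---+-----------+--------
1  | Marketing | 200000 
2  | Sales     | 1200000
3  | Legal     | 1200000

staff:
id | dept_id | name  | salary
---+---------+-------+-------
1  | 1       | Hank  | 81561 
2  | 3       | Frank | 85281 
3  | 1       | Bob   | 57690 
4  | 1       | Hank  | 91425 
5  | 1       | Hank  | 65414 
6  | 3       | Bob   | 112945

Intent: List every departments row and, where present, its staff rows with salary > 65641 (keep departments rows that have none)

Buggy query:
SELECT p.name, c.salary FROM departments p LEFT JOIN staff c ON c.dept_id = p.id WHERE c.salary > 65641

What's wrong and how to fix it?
Bug: A WHERE condition on the right-hand table after LEFT JOIN drops unmatched parents

Fix: Move the right-table condition into the ON clause so unmatched parents are kept

Corrected query:
SELECT p.name, c.salary FROM departments p LEFT JOIN staff c ON c.dept_id = p.id AND c.salary > 65641

Result:
name      | salary
----------+-------
Marketing | 81561 
Marketing | 91425 
Sales     | NULL  
Legal     | 85281 
Legal     | 112945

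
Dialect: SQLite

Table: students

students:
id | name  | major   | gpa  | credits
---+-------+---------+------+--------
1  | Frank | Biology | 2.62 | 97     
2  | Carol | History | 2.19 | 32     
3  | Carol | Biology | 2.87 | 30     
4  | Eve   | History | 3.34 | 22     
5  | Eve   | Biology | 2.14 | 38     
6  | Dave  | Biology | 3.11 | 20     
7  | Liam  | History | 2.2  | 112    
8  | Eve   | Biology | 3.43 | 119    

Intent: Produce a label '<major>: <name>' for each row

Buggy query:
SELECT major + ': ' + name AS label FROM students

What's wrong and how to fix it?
Bug: '+' is numeric addition; on text columns SQLite converts them to 0 instead of concatenating

Fix: Use the || operator for string concatenation

Corrected query:
SELECT major || ': ' || name AS label FROM students

Result:
label         
--------------
Biology: Frank
History: Carol
Biology: Carol
History: Eve  
Biology: Eve  
Biology: Dave 
History: Liam 
Biology: Eve  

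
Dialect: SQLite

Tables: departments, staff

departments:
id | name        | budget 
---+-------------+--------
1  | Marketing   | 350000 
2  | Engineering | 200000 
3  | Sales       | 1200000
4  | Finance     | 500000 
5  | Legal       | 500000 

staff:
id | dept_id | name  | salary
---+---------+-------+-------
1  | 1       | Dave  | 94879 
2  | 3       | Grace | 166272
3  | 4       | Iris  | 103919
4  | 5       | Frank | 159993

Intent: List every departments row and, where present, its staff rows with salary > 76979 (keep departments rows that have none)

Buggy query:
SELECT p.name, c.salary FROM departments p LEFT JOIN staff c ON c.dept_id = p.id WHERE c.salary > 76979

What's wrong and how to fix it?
Bug: Filtering c.salary in WHERE discards the NULL rows produced by LEFT JOIN, turning it into an inner join

Fix: Put 'c.salary > 76979' in the JOIN's ON clause instead of WHERE

Corrected query:
SELECT p.name, c.salary FROM departments p LEFT JOIN staff c ON c.dept_id = p.id AND c.salary > 76979

Result:
name        | salary
------------+-------
Marketing   | 94879 
Engineering | NULL  
Sales       | 166272
Finance     | 103919
Legal       | 159993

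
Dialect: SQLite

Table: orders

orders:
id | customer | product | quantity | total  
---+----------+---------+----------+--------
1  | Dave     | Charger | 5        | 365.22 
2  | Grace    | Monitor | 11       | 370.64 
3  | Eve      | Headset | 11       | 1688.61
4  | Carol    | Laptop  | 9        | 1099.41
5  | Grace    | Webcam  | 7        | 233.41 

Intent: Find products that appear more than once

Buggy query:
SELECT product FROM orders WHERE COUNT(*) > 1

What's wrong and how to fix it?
Bug: COUNT(*) is an aggregate and cannot be used in WHERE

Fix: Group first, then use HAVING for the count condition

Corrected query:
SELECT product FROM orders GROUP BY product HAVING COUNT(*) > 1

Result:
(no rows)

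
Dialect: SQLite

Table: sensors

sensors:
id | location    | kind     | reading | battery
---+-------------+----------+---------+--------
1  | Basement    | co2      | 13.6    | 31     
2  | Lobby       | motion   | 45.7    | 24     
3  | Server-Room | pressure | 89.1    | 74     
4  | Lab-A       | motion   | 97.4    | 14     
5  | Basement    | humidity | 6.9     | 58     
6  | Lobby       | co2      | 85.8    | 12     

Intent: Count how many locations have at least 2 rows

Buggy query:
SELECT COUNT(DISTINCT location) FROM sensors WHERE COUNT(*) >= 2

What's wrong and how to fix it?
Bug: COUNT(*) cannot appear in WHERE; the per-group count doesn't exist yet

Fix: Group first with HAVING COUNT(*) >= 2, then COUNT the resulting groups

Corrected query:
SELECT COUNT(*) FROM (SELECT location FROM sensors GROUP BY location HAVING COUNT(*) >= 2)

Result:
COUNT(*)
--------
2       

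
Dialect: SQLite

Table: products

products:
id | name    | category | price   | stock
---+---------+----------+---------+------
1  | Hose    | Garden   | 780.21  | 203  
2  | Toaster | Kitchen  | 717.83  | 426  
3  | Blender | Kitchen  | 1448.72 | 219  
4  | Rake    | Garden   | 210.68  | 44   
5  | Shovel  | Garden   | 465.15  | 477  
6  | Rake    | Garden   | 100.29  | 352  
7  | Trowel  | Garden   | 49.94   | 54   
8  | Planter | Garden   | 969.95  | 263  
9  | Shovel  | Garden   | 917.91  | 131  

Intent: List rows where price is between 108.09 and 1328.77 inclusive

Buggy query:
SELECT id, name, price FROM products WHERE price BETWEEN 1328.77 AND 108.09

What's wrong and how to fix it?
Bug: The bounds are reversed; BETWEEN a AND b requires a <= b to match anything

Fix: Swap the bounds so the smaller value comes first

Corrected query:
SELECT id, name, price FROM products WHERE price BETWEEN 108.09 AND 1328.77

Result:
id | name    | price 
---+---------+-------
1  | Hose    | 780.21
2  | Toaster | 717.83
4  | Rake    | 210.68
5  | Shovel  | 465.15
8  | Planter | 969.95
9  | Shovel  | 917.91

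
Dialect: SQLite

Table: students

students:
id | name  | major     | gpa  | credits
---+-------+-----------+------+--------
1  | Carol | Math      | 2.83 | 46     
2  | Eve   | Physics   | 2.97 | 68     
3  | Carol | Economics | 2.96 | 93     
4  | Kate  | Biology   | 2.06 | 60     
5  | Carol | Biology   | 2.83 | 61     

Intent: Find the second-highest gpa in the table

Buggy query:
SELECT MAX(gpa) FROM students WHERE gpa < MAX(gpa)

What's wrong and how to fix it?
Bug: The inner MAX is an aggregate inside WHERE, which is not allowed

Fix: Put the inner MAX in a scalar subquery

Corrected query:
SELECT MAX(gpa) FROM students WHERE gpa < (SELECT MAX(gpa) FROM students)

Result:
MAX(gpa)
--------
2.96    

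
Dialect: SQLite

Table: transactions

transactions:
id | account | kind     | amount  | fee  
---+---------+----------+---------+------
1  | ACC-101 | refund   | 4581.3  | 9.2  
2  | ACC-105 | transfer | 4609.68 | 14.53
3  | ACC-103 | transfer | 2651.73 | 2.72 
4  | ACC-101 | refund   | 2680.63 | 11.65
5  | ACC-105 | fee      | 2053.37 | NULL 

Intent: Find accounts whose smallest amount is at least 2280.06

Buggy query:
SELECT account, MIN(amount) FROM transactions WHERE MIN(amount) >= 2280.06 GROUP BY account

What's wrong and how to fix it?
Bug: Aggregates like MIN are computed per group after WHERE runs

Fix: Replace WHERE with HAVING after the GROUP BY

Corrected query:
SELECT account, MIN(amount) FROM transactions GROUP BY account HAVING MIN(amount) >= 2280.06

Result:
account | MIN(amount)
--------+------------
ACC-101 | 2680.63    
ACC-103 | 2651.73    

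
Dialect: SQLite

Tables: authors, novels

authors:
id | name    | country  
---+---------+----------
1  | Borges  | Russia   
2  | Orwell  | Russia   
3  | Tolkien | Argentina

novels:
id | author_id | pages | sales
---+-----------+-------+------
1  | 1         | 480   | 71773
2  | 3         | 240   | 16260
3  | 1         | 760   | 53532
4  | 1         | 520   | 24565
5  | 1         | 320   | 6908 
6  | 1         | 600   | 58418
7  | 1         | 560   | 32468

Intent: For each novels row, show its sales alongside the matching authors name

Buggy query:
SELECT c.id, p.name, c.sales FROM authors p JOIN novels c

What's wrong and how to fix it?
Bug: Missing join condition: each novels row is matched to all authors rows instead of just its own

Fix: Specify the join condition linking the foreign key to the parent id

Corrected query:
SELECT c.id, p.name, c.sales FROM authors p JOIN novels c ON c.author_id = p.id

Result:
id | name    | sales
---+---------+------
1  | Borges  | 71773
2  | Tolkien | 16260
3  | Borges  | 53532
4  | Borges  | 24565
5  | Borges  | 6908 
6  | Borges  | 58418
7  | Borges  | 32468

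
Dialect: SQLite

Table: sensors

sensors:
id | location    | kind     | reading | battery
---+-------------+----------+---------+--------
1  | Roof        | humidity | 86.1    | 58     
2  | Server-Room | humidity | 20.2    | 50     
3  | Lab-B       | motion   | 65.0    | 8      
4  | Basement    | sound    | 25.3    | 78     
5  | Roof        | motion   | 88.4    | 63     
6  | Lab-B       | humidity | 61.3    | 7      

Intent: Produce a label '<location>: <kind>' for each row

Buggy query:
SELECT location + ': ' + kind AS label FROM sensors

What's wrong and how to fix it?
Bug: '+' is numeric addition; on text columns SQLite converts them to 0 instead of concatenating

Fix: Use the || operator for string concatenation

Corrected query:
SELECT location || ': ' || kind AS label FROM sensors

Result:
label                
---------------------
Roof: humidity       
Server-Room: humidity
Lab-B: motion        
Basement: sound      
Roof: motion         
Lab-B: humidity      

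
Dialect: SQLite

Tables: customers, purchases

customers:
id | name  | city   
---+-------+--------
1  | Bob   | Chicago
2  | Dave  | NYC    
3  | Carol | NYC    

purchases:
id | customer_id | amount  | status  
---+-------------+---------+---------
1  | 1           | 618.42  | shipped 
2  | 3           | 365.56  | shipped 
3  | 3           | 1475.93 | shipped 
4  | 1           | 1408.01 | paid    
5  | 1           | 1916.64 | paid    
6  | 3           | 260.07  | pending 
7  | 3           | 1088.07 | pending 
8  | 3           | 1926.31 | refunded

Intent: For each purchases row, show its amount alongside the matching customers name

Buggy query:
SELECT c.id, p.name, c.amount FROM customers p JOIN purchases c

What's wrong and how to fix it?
Bug: JOIN with no ON clause produces a cartesian product; every purchases row pairs with every customers row

Fix: Add ON c.customer_id = p.id to the JOIN

Corrected query:
SELECT c.id, p.name, c.amount FROM customers p JOIN purchases c ON c.customer_id = p.id

Result:
id | name  | amount 
---+-------+--------
1  | Bob   | 618.42 
2  | Carol | 365.56 
3  | Carol | 1475.93
4  | Bob   | 1408.01
5  | Bob   | 1916.64
6  | Carol | 260.07 
7  | Carol | 1088.07
8  | Carol | 1926.31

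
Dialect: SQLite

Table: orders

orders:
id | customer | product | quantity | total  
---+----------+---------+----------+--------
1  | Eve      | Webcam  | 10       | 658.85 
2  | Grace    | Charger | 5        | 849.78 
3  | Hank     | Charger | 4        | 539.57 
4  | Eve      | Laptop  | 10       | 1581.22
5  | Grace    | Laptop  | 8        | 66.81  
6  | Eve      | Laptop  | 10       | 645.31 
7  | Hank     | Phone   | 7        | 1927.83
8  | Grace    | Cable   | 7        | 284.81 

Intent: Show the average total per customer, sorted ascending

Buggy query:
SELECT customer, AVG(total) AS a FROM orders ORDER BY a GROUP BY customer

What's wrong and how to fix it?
Bug: GROUP BY must precede ORDER BY

Fix: Move ORDER BY to the end, after GROUP BY

Corrected query:
SELECT customer, AVG(total) AS a FROM orders GROUP BY customer ORDER BY a

Result:
customer | a         
---------+-----------
Grace    | 400.466667
Eve      | 961.793333
Hank     | 1233.7    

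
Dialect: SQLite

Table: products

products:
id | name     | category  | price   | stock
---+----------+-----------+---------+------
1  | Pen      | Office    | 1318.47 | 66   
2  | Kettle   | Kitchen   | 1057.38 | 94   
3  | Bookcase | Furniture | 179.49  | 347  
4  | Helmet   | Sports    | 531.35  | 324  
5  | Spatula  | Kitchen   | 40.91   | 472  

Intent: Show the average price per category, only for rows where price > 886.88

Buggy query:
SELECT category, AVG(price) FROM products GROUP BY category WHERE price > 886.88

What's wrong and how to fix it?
Bug: Row-level WHERE must come before GROUP BY in the clause order

Fix: Move the WHERE clause before GROUP BY

Corrected query:
SELECT category, AVG(price) FROM products WHERE price > 886.88 GROUP BY category

Result:
category | AVG(price)
---------+-----------
Kitchen  | 1057.38   
Office   | 1318.47   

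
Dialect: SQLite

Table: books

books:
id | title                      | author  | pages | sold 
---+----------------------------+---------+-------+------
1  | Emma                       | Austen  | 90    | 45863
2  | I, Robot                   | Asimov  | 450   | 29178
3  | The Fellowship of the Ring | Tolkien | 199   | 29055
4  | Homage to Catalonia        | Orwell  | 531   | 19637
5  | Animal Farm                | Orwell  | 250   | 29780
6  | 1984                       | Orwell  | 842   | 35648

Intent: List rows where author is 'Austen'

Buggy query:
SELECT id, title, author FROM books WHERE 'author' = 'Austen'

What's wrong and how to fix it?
Bug: Single quotes denote string literals in SQL; the column name is being compared as a constant string

Fix: Remove the quotes around the column name (or use double quotes for an identifier)

Corrected query:
SELECT id, title, author FROM books WHERE author = 'Austen'

Result:
id | title | author
---+-------+-------
1  | Emma  | Austen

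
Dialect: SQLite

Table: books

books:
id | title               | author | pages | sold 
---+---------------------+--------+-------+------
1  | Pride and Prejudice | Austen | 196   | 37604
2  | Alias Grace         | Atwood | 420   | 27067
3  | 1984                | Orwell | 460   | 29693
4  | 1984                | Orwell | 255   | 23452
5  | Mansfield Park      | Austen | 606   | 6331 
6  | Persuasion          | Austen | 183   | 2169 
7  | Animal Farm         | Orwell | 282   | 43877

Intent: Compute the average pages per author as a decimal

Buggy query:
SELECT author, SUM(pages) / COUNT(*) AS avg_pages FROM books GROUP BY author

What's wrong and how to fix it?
Bug: SUM(pages) and COUNT(*) are both integers; the division truncates the fractional part

Fix: Cast one side to REAL so the division keeps the fractional part

Corrected query:
SELECT author, SUM(pages) * 1.0 / COUNT(*) AS avg_pages FROM books GROUP BY author

Result:
author | avg_pages 
-------+-----------
Atwood | 420       
Austen | 328.333333
Orwell | 332.333333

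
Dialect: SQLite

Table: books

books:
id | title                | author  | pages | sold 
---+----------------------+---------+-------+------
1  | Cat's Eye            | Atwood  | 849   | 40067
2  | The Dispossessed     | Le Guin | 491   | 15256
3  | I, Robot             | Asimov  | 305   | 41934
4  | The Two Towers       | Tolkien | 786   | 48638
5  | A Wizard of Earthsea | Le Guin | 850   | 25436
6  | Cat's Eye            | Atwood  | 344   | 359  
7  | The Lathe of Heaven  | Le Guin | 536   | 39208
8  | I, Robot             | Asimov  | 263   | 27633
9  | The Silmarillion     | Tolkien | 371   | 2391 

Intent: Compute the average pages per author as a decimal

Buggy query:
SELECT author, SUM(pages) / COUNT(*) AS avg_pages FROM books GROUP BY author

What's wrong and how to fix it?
Bug: SUM(pages) and COUNT(*) are both integers; the division truncates the fractional part

Fix: Multiply by 1.0 (or CAST to REAL) to force floating-point division

Corrected query:
SELECT author, SUM(pages) * 1.0 / COUNT(*) AS avg_pages FROM books GROUP BY author

Result:
author  | avg_pages 
--------+-----------
Asimov  | 284       
Atwood  | 596.5     
Le Guin | 625.666667
Tolkien | 578.5     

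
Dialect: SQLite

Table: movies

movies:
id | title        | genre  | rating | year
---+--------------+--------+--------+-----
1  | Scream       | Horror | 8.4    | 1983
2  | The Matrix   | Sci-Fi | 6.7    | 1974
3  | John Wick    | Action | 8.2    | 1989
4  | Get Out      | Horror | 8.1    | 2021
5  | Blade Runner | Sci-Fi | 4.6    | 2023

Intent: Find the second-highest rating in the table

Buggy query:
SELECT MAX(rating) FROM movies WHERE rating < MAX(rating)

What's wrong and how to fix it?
Bug: MAX(rating) on the right of the comparison is an aggregate-in-WHERE error

Fix: Put the inner MAX in a scalar subquery

Corrected query:
SELECT MAX(rating) FROM movies WHERE rating < (SELECT MAX(rating) FROM movies)

Result:
MAX(rating)
-----------
8.2        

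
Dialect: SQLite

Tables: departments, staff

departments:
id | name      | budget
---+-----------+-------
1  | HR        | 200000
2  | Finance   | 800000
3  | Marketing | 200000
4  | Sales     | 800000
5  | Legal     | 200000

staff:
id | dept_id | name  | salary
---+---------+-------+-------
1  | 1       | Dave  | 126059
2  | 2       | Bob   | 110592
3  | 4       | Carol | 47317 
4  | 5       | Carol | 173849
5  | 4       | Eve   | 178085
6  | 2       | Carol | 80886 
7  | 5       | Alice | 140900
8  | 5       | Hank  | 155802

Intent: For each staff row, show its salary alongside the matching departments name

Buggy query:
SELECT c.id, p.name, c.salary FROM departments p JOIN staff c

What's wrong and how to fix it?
Bug: JOIN with no ON clause produces a cartesian product; every staff row pairs with every departments row

Fix: Add ON c.dept_id = p.id to the JOIN

Corrected query:
SELECT c.id, p.name, c.salary FROM departments p JOIN staff c ON c.dept_id = p.id

Result:
id | name    | salary
---+---------+-------
1  | HR      | 126059
2  | Finance | 110592
3  | Sales   | 47317 
4  | Legal   | 173849
5  | Sales   | 178085
6  | Finance | 80886 
7  | Legal   | 140900
8  | Legal   | 155802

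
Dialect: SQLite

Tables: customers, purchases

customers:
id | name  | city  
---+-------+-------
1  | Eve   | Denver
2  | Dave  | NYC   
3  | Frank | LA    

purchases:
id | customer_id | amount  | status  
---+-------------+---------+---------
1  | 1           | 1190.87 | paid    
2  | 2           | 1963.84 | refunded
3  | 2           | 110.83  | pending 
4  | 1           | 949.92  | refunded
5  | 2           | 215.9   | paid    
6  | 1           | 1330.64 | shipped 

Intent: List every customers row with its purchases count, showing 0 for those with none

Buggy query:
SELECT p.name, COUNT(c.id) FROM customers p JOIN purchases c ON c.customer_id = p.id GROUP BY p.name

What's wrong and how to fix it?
Bug: INNER JOIN drops customers rows that have no matching purchases rows

Fix: Use LEFT JOIN so parents without children still appear (COUNT(c.id) gives 0)

Corrected query:
SELECT p.name, COUNT(c.id) FROM customers p LEFT JOIN purchases c ON c.customer_id = p.id GROUP BY p.name

Result:
name  | COUNT(c.id)
------+------------
Dave  | 3          
Eve   | 3          
Frank | 0          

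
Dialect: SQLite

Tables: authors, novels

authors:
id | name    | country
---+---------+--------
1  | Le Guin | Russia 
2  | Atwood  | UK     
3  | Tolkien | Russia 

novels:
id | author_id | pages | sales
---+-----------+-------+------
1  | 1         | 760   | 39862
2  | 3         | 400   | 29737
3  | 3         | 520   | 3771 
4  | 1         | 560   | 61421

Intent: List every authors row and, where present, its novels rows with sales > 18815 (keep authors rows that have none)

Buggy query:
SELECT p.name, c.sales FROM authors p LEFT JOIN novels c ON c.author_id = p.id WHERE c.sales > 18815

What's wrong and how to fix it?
Bug: A WHERE condition on the right-hand table after LEFT JOIN drops unmatched parents

Fix: Move the right-table condition into the ON clause so unmatched parents are kept

Corrected query:
SELECT p.name, c.sales FROM authors p LEFT JOIN novels c ON c.author_id = p.id AND c.sales > 18815

Result:
name    | sales
--------+------
Le Guin | 39862
Le Guin | 61421
Atwood  | NULL 
Tolkien | 29737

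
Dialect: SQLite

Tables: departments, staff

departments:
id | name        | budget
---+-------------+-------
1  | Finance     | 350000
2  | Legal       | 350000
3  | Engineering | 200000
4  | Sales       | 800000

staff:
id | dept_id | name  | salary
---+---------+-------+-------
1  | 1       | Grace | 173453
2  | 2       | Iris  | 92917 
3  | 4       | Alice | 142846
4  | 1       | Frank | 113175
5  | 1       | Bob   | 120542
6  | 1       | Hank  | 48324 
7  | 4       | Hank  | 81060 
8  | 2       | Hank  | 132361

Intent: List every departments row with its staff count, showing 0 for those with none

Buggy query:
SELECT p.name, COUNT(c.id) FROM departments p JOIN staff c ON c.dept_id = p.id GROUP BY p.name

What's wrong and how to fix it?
Bug: INNER JOIN drops departments rows that have no matching staff rows

Fix: Use LEFT JOIN so parents without children still appear (COUNT(c.id) gives 0)

Corrected query:
SELECT p.name, COUNT(c.id) FROM departments p LEFT JOIN staff c ON c.dept_id = p.id GROUP BY p.name

Result:
name        | COUNT(c.id)
------------+------------
Engineering | 0          
Finance     | 4          
Legal       | 2          
Sales       | 2          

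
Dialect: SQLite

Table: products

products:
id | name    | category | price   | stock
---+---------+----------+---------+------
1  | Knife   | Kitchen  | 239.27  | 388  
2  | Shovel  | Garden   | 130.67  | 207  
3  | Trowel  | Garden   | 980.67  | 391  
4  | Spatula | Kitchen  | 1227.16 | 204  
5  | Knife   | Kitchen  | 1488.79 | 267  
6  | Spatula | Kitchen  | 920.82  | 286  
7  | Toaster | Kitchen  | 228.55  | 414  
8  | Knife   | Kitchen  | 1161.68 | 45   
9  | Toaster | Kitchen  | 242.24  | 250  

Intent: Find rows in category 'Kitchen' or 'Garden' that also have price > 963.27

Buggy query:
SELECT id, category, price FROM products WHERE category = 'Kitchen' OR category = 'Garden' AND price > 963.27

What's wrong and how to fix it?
Bug: AND binds tighter than OR, so this parses as category = 'Kitchen' OR (category = 'Garden' AND price > 963.27)

Fix: Add parentheses around the OR so the AND applies to both alternatives

Corrected query:
SELECT id, category, price FROM products WHERE (category = 'Kitchen' OR category = 'Garden') AND price > 963.27

Result:
id | category | price  
---+----------+--------
3  | Garden   | 980.67 
4  | Kitchen  | 1227.16
5  | Kitchen  | 1488.79
8  | Kitchen  | 1161.68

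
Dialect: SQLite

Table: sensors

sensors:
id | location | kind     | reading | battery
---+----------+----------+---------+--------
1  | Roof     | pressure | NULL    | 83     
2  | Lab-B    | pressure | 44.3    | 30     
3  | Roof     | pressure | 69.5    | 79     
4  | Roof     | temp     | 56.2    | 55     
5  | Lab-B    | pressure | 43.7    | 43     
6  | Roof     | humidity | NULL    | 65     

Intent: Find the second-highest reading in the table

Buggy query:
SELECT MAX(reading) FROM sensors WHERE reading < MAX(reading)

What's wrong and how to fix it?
Bug: MAX(reading) on the right of the comparison is an aggregate-in-WHERE error

Fix: Compute the overall MAX in a subquery, then take MAX of rows below it

Corrected query:
SELECT MAX(reading) FROM sensors WHERE reading < (SELECT MAX(reading) FROM sensors)

Result:
MAX(reading)
------------
56.2        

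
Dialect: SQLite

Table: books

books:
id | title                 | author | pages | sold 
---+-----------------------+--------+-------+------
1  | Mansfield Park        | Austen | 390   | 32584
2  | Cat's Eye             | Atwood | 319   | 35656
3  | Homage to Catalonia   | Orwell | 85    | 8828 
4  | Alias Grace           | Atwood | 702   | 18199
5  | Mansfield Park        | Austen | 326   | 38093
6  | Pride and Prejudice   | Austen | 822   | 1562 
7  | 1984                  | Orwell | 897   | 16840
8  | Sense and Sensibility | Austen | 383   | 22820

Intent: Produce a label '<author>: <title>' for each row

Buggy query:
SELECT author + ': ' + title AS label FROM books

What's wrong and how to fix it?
Bug: '+' is numeric addition; on text columns SQLite converts them to 0 instead of concatenating

Fix: Use the || operator for string concatenation

Corrected query:
SELECT author || ': ' || title AS label FROM books

Result:
label                        
-----------------------------
Austen: Mansfield Park       
Atwood: Cat's Eye            
Orwell: Homage to Catalonia  
Atwood: Alias Grace          
Austen: Mansfield Park       
Austen: Pride and Prejudice  
Orwell: 1984                 
Austen: Sense and Sensibility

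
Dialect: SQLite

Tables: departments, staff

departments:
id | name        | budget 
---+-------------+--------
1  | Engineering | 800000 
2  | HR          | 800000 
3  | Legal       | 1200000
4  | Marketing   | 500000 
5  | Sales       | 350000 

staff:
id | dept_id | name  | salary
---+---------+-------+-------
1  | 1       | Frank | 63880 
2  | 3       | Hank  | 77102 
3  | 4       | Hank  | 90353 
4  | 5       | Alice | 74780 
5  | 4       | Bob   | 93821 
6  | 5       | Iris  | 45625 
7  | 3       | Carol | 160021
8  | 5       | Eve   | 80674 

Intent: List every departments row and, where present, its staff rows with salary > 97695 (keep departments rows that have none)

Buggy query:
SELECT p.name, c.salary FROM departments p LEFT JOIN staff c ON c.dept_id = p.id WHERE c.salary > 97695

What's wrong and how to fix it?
Bug: Filtering c.salary in WHERE discards the NULL rows produced by LEFT JOIN, turning it into an inner join

Fix: Move the right-table condition into the ON clause so unmatched parents are kept

Corrected query:
SELECT p.name, c.salary FROM departments p LEFT JOIN staff c ON c.dept_id = p.id AND c.salary > 97695

Result:
name        | salary
------------+-------
Engineering | NULL  
HR          | NULL  
Legal       | 160021
Marketing   | NULL  
Sales       | NULL  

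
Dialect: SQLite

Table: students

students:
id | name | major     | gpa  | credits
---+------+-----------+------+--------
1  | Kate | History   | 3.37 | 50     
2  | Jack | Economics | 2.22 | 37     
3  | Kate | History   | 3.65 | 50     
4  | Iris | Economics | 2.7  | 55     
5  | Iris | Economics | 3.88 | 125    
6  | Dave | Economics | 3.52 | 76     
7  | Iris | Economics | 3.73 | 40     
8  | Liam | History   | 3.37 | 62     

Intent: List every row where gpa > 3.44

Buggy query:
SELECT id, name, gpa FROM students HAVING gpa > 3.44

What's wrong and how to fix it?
Bug: HAVING filters the output of aggregation, but this query has no GROUP BY and no aggregate functions, so SQLite rejects it (HAVING clause on a non-aggregate query); the condition here is per row

Fix: Replace HAVING with WHERE since the condition applies to individual rows

Corrected query:
SELECT id, name, gpa FROM students WHERE gpa > 3.44

Result:
id | name | gpa 
---+------+-----
3  | Kate | 3.65
5  | Iris | 3.88
6  | Dave | 3.52
7  | Iris | 3.73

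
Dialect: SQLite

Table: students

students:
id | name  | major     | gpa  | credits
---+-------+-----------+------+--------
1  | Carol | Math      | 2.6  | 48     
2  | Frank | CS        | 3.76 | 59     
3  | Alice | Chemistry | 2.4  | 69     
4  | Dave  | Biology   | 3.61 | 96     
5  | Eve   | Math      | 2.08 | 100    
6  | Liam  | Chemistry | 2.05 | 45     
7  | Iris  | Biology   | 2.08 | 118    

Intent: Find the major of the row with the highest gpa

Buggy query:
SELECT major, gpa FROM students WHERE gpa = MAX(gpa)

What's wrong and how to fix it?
Bug: MAX(gpa) is an aggregate and cannot be used directly in WHERE

Fix: Use a subquery: WHERE gpa = (SELECT MAX(gpa) FROM students)

Corrected query:
SELECT major, gpa FROM students WHERE gpa = (SELECT MAX(gpa) FROM students)

Result:
major | gpa 
------+-----
CS    | 3.76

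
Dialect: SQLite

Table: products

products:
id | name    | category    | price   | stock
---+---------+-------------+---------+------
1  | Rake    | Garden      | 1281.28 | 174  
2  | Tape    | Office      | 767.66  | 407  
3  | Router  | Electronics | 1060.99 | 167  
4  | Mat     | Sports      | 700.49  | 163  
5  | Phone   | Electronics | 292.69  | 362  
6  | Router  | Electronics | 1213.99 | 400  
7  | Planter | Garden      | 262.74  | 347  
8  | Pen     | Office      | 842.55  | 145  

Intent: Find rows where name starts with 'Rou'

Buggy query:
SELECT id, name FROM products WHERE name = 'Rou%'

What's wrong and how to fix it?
Bug: Wildcards only work with LIKE; '=' treats '%' as a literal character

Fix: Replace '=' with LIKE so 'Rou%' is treated as a pattern

Corrected query:
SELECT id, name FROM products WHERE name LIKE 'Rou%'

Result:
id | name  
---+-------
3  | Router
6  | Router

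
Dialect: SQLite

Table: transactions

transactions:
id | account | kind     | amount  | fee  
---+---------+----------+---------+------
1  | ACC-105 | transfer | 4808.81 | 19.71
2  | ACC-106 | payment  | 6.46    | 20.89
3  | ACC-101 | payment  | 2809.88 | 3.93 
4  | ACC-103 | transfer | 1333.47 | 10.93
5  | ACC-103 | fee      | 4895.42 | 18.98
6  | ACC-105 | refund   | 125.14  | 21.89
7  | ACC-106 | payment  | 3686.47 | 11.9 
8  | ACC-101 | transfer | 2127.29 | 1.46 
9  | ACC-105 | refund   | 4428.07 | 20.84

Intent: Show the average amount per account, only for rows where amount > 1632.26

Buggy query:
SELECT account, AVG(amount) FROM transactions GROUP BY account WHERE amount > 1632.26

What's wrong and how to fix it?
Bug: WHERE cannot follow GROUP BY

Fix: Move the WHERE clause before GROUP BY

Corrected query:
SELECT account, AVG(amount) FROM transactions WHERE amount > 1632.26 GROUP BY account

Result:
account | AVG(amount)
--------+------------
ACC-101 | 2468.585   
ACC-103 | 4895.42    
ACC-105 | 4618.44    
ACC-106 | 3686.47    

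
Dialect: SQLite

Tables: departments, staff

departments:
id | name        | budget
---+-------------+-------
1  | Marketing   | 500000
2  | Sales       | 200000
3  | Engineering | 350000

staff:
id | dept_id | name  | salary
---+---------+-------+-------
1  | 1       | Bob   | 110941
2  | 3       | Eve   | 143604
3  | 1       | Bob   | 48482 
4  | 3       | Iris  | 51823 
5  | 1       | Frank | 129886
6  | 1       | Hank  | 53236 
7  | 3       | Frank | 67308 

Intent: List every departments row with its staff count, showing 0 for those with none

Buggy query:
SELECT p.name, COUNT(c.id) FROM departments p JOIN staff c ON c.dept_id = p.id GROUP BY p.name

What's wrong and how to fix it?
Bug: An inner join excludes parents with zero children

Fix: Switch to LEFT JOIN to retain unmatched parent rows

Corrected query:
SELECT p.name, COUNT(c.id) FROM departments p LEFT JOIN staff c ON c.dept_id = p.id GROUP BY p.name

Result:
name        | COUNT(c.id)
------------+------------
Engineering | 3          
Marketing   | 4          
Sales       | 0          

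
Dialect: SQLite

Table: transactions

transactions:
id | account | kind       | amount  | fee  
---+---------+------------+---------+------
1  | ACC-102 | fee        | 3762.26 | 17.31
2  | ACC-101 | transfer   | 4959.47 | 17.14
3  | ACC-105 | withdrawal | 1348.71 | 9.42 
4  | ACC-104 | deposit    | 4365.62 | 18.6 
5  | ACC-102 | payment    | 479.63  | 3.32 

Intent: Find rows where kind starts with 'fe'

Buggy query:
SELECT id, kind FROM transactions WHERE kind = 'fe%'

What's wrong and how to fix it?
Bug: '=' compares the literal string including the % character; pattern matching needs LIKE

Fix: Replace '=' with LIKE so 'fe%' is treated as a pattern

Corrected query:
SELECT id, kind FROM transactions WHERE kind LIKE 'fe%'

Result:
id | kind
---+-----
1  | fee 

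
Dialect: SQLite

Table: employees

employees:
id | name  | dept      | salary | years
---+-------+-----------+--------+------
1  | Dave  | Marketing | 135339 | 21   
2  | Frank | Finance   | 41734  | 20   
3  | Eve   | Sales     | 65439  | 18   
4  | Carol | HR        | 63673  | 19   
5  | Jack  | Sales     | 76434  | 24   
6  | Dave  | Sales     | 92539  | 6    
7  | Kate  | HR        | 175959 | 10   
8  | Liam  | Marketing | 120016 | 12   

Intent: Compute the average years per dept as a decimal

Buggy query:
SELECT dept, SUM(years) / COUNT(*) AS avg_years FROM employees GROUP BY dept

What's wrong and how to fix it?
Bug: Both operands are integers, so '/' performs integer division and truncates

Fix: Cast one side to REAL so the division keeps the fractional part

Corrected query:
SELECT dept, SUM(years) * 1.0 / COUNT(*) AS avg_years FROM employees GROUP BY dept

Result:
dept      | avg_years
----------+----------
Finance   | 20       
HR        | 14.5     
Marketing | 16.5     
Sales     | 16       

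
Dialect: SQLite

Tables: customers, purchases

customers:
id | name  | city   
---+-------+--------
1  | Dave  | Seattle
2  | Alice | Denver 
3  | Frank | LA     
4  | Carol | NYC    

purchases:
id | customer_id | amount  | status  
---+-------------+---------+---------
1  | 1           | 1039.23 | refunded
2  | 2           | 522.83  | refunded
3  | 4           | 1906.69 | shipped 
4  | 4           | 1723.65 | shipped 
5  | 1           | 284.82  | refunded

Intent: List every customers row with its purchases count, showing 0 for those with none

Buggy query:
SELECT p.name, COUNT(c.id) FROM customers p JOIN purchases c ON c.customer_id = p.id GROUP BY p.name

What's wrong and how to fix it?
Bug: An inner join excludes parents with zero children

Fix: Use LEFT JOIN so parents without children still appear (COUNT(c.id) gives 0)

Corrected query:
SELECT p.name, COUNT(c.id) FROM customers p LEFT JOIN purchases c ON c.customer_id = p.id GROUP BY p.name

Result:
name  | COUNT(c.id)
------+------------
Alice | 1          
Carol | 2          
Dave  | 2          
Frank | 0          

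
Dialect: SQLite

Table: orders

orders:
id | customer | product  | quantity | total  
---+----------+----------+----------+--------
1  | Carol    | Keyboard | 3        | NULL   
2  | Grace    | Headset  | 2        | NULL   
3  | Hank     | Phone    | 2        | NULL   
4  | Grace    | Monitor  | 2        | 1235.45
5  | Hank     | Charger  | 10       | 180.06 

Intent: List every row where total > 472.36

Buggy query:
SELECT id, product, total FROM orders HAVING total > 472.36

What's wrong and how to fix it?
Bug: This is a non-aggregate query (no GROUP BY, no aggregates), so in SQLite the HAVING clause is invalid here; a row-level condition belongs in WHERE

Fix: Replace HAVING with WHERE since the condition applies to individual rows

Corrected query:
SELECT id, product, total FROM orders WHERE total > 472.36

Result:
id | product | total  
---+---------+--------
4  | Monitor | 1235.45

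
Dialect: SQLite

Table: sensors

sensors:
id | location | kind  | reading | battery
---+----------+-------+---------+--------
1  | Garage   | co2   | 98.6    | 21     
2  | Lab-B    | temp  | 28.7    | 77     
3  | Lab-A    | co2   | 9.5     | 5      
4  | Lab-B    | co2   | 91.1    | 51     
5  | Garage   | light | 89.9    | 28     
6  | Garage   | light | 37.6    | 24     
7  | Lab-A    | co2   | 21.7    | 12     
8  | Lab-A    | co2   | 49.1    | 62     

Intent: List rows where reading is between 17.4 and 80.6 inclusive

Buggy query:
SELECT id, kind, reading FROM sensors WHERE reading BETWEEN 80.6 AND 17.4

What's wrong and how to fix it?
Bug: The bounds are reversed; BETWEEN a AND b requires a <= b to match anything

Fix: Swap the bounds so the smaller value comes first

Corrected query:
SELECT id, kind, reading FROM sensors WHERE reading BETWEEN 17.4 AND 80.6

Result:
id | kind  | reading
---+-------+--------
2  | temp  | 28.7   
6  | light | 37.6   
7  | co2   | 21.7   
8  | co2   | 49.1   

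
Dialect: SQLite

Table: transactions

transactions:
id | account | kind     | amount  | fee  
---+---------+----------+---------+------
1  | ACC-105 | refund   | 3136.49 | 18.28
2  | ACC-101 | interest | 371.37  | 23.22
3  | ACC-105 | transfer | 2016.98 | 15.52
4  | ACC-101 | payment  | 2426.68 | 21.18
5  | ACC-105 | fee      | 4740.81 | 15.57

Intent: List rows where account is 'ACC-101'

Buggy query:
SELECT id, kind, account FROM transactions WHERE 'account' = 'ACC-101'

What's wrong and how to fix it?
Bug: 'account' in single quotes is a string literal, not the column; the comparison is literal-vs-literal and never true

Fix: Remove the quotes around the column name (or use double quotes for an identifier)

Corrected query:
SELECT id, kind, account FROM transactions WHERE account = 'ACC-101'

Result:
id | kind     | account
---+----------+--------
2  | interest | ACC-101
4  | payment  | ACC-101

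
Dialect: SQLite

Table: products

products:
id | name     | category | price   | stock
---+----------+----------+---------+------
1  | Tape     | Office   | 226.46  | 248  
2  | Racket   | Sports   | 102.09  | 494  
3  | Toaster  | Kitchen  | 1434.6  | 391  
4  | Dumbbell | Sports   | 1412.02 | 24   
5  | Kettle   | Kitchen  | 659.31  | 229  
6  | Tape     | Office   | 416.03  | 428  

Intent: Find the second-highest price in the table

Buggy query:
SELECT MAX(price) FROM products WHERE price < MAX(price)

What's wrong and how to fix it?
Bug: MAX(price) on the right of the comparison is an aggregate-in-WHERE error

Fix: Compute the overall MAX in a subquery, then take MAX of rows below it

Corrected query:
SELECT MAX(price) FROM products WHERE price < (SELECT MAX(price) FROM products)

Result:
MAX(price)
----------
1412.02   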